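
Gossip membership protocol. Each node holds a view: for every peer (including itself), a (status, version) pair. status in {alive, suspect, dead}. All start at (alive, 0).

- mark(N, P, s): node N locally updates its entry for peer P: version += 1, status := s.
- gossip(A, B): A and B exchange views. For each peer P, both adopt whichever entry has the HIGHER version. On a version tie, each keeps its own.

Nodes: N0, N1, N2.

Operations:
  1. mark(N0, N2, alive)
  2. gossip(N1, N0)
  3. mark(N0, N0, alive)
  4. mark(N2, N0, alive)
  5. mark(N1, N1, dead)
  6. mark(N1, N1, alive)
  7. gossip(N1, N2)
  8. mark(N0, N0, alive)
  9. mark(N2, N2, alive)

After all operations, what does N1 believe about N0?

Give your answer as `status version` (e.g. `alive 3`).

Answer: alive 1

Derivation:
Op 1: N0 marks N2=alive -> (alive,v1)
Op 2: gossip N1<->N0 -> N1.N0=(alive,v0) N1.N1=(alive,v0) N1.N2=(alive,v1) | N0.N0=(alive,v0) N0.N1=(alive,v0) N0.N2=(alive,v1)
Op 3: N0 marks N0=alive -> (alive,v1)
Op 4: N2 marks N0=alive -> (alive,v1)
Op 5: N1 marks N1=dead -> (dead,v1)
Op 6: N1 marks N1=alive -> (alive,v2)
Op 7: gossip N1<->N2 -> N1.N0=(alive,v1) N1.N1=(alive,v2) N1.N2=(alive,v1) | N2.N0=(alive,v1) N2.N1=(alive,v2) N2.N2=(alive,v1)
Op 8: N0 marks N0=alive -> (alive,v2)
Op 9: N2 marks N2=alive -> (alive,v2)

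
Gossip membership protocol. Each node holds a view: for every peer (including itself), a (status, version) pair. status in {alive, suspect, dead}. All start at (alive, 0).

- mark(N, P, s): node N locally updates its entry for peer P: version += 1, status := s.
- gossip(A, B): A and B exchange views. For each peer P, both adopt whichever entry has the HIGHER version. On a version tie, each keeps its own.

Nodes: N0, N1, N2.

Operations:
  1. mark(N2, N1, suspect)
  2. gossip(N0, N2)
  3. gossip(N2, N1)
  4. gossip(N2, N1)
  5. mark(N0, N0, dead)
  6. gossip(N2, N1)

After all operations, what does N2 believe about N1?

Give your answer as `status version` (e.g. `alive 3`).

Op 1: N2 marks N1=suspect -> (suspect,v1)
Op 2: gossip N0<->N2 -> N0.N0=(alive,v0) N0.N1=(suspect,v1) N0.N2=(alive,v0) | N2.N0=(alive,v0) N2.N1=(suspect,v1) N2.N2=(alive,v0)
Op 3: gossip N2<->N1 -> N2.N0=(alive,v0) N2.N1=(suspect,v1) N2.N2=(alive,v0) | N1.N0=(alive,v0) N1.N1=(suspect,v1) N1.N2=(alive,v0)
Op 4: gossip N2<->N1 -> N2.N0=(alive,v0) N2.N1=(suspect,v1) N2.N2=(alive,v0) | N1.N0=(alive,v0) N1.N1=(suspect,v1) N1.N2=(alive,v0)
Op 5: N0 marks N0=dead -> (dead,v1)
Op 6: gossip N2<->N1 -> N2.N0=(alive,v0) N2.N1=(suspect,v1) N2.N2=(alive,v0) | N1.N0=(alive,v0) N1.N1=(suspect,v1) N1.N2=(alive,v0)

Answer: suspect 1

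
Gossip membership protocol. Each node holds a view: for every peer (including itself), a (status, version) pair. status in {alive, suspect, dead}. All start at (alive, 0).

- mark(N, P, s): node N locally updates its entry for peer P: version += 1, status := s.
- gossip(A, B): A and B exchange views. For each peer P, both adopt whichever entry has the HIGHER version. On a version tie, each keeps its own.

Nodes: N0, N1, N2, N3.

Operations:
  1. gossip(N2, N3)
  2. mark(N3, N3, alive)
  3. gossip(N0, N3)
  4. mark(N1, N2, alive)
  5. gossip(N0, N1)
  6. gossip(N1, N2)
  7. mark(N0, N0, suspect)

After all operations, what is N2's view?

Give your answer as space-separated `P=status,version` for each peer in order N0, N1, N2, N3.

Answer: N0=alive,0 N1=alive,0 N2=alive,1 N3=alive,1

Derivation:
Op 1: gossip N2<->N3 -> N2.N0=(alive,v0) N2.N1=(alive,v0) N2.N2=(alive,v0) N2.N3=(alive,v0) | N3.N0=(alive,v0) N3.N1=(alive,v0) N3.N2=(alive,v0) N3.N3=(alive,v0)
Op 2: N3 marks N3=alive -> (alive,v1)
Op 3: gossip N0<->N3 -> N0.N0=(alive,v0) N0.N1=(alive,v0) N0.N2=(alive,v0) N0.N3=(alive,v1) | N3.N0=(alive,v0) N3.N1=(alive,v0) N3.N2=(alive,v0) N3.N3=(alive,v1)
Op 4: N1 marks N2=alive -> (alive,v1)
Op 5: gossip N0<->N1 -> N0.N0=(alive,v0) N0.N1=(alive,v0) N0.N2=(alive,v1) N0.N3=(alive,v1) | N1.N0=(alive,v0) N1.N1=(alive,v0) N1.N2=(alive,v1) N1.N3=(alive,v1)
Op 6: gossip N1<->N2 -> N1.N0=(alive,v0) N1.N1=(alive,v0) N1.N2=(alive,v1) N1.N3=(alive,v1) | N2.N0=(alive,v0) N2.N1=(alive,v0) N2.N2=(alive,v1) N2.N3=(alive,v1)
Op 7: N0 marks N0=suspect -> (suspect,v1)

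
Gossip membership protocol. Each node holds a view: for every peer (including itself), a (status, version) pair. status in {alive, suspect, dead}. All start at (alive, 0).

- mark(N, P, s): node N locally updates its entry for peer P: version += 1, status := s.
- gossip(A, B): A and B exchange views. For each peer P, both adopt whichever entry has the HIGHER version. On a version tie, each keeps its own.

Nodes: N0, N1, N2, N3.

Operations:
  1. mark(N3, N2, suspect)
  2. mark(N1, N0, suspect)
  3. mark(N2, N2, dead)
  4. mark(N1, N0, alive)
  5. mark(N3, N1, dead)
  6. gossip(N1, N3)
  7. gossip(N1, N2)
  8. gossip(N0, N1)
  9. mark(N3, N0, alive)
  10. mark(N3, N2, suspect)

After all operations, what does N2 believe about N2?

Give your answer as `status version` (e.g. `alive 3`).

Op 1: N3 marks N2=suspect -> (suspect,v1)
Op 2: N1 marks N0=suspect -> (suspect,v1)
Op 3: N2 marks N2=dead -> (dead,v1)
Op 4: N1 marks N0=alive -> (alive,v2)
Op 5: N3 marks N1=dead -> (dead,v1)
Op 6: gossip N1<->N3 -> N1.N0=(alive,v2) N1.N1=(dead,v1) N1.N2=(suspect,v1) N1.N3=(alive,v0) | N3.N0=(alive,v2) N3.N1=(dead,v1) N3.N2=(suspect,v1) N3.N3=(alive,v0)
Op 7: gossip N1<->N2 -> N1.N0=(alive,v2) N1.N1=(dead,v1) N1.N2=(suspect,v1) N1.N3=(alive,v0) | N2.N0=(alive,v2) N2.N1=(dead,v1) N2.N2=(dead,v1) N2.N3=(alive,v0)
Op 8: gossip N0<->N1 -> N0.N0=(alive,v2) N0.N1=(dead,v1) N0.N2=(suspect,v1) N0.N3=(alive,v0) | N1.N0=(alive,v2) N1.N1=(dead,v1) N1.N2=(suspect,v1) N1.N3=(alive,v0)
Op 9: N3 marks N0=alive -> (alive,v3)
Op 10: N3 marks N2=suspect -> (suspect,v2)

Answer: dead 1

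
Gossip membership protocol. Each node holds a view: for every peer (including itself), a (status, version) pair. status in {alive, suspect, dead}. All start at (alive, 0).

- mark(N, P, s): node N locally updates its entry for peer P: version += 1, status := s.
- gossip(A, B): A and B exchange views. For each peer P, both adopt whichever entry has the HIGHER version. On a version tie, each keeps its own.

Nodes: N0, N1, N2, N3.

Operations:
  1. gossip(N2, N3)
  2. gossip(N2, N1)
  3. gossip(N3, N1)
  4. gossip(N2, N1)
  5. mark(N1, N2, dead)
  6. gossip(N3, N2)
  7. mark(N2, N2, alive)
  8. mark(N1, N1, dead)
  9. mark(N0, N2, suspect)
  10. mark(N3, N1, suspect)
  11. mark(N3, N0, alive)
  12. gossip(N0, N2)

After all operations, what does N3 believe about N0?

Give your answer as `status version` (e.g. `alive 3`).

Op 1: gossip N2<->N3 -> N2.N0=(alive,v0) N2.N1=(alive,v0) N2.N2=(alive,v0) N2.N3=(alive,v0) | N3.N0=(alive,v0) N3.N1=(alive,v0) N3.N2=(alive,v0) N3.N3=(alive,v0)
Op 2: gossip N2<->N1 -> N2.N0=(alive,v0) N2.N1=(alive,v0) N2.N2=(alive,v0) N2.N3=(alive,v0) | N1.N0=(alive,v0) N1.N1=(alive,v0) N1.N2=(alive,v0) N1.N3=(alive,v0)
Op 3: gossip N3<->N1 -> N3.N0=(alive,v0) N3.N1=(alive,v0) N3.N2=(alive,v0) N3.N3=(alive,v0) | N1.N0=(alive,v0) N1.N1=(alive,v0) N1.N2=(alive,v0) N1.N3=(alive,v0)
Op 4: gossip N2<->N1 -> N2.N0=(alive,v0) N2.N1=(alive,v0) N2.N2=(alive,v0) N2.N3=(alive,v0) | N1.N0=(alive,v0) N1.N1=(alive,v0) N1.N2=(alive,v0) N1.N3=(alive,v0)
Op 5: N1 marks N2=dead -> (dead,v1)
Op 6: gossip N3<->N2 -> N3.N0=(alive,v0) N3.N1=(alive,v0) N3.N2=(alive,v0) N3.N3=(alive,v0) | N2.N0=(alive,v0) N2.N1=(alive,v0) N2.N2=(alive,v0) N2.N3=(alive,v0)
Op 7: N2 marks N2=alive -> (alive,v1)
Op 8: N1 marks N1=dead -> (dead,v1)
Op 9: N0 marks N2=suspect -> (suspect,v1)
Op 10: N3 marks N1=suspect -> (suspect,v1)
Op 11: N3 marks N0=alive -> (alive,v1)
Op 12: gossip N0<->N2 -> N0.N0=(alive,v0) N0.N1=(alive,v0) N0.N2=(suspect,v1) N0.N3=(alive,v0) | N2.N0=(alive,v0) N2.N1=(alive,v0) N2.N2=(alive,v1) N2.N3=(alive,v0)

Answer: alive 1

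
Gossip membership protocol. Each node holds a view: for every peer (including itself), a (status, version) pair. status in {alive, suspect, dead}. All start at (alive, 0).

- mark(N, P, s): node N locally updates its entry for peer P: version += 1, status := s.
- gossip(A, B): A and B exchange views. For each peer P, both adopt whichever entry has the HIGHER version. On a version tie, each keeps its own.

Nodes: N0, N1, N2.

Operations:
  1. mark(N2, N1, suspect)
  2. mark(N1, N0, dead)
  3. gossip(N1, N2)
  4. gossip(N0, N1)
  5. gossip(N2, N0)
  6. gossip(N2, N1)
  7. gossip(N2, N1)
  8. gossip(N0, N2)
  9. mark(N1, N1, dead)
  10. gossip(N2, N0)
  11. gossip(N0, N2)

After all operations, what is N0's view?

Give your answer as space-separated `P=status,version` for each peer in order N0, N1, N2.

Op 1: N2 marks N1=suspect -> (suspect,v1)
Op 2: N1 marks N0=dead -> (dead,v1)
Op 3: gossip N1<->N2 -> N1.N0=(dead,v1) N1.N1=(suspect,v1) N1.N2=(alive,v0) | N2.N0=(dead,v1) N2.N1=(suspect,v1) N2.N2=(alive,v0)
Op 4: gossip N0<->N1 -> N0.N0=(dead,v1) N0.N1=(suspect,v1) N0.N2=(alive,v0) | N1.N0=(dead,v1) N1.N1=(suspect,v1) N1.N2=(alive,v0)
Op 5: gossip N2<->N0 -> N2.N0=(dead,v1) N2.N1=(suspect,v1) N2.N2=(alive,v0) | N0.N0=(dead,v1) N0.N1=(suspect,v1) N0.N2=(alive,v0)
Op 6: gossip N2<->N1 -> N2.N0=(dead,v1) N2.N1=(suspect,v1) N2.N2=(alive,v0) | N1.N0=(dead,v1) N1.N1=(suspect,v1) N1.N2=(alive,v0)
Op 7: gossip N2<->N1 -> N2.N0=(dead,v1) N2.N1=(suspect,v1) N2.N2=(alive,v0) | N1.N0=(dead,v1) N1.N1=(suspect,v1) N1.N2=(alive,v0)
Op 8: gossip N0<->N2 -> N0.N0=(dead,v1) N0.N1=(suspect,v1) N0.N2=(alive,v0) | N2.N0=(dead,v1) N2.N1=(suspect,v1) N2.N2=(alive,v0)
Op 9: N1 marks N1=dead -> (dead,v2)
Op 10: gossip N2<->N0 -> N2.N0=(dead,v1) N2.N1=(suspect,v1) N2.N2=(alive,v0) | N0.N0=(dead,v1) N0.N1=(suspect,v1) N0.N2=(alive,v0)
Op 11: gossip N0<->N2 -> N0.N0=(dead,v1) N0.N1=(suspect,v1) N0.N2=(alive,v0) | N2.N0=(dead,v1) N2.N1=(suspect,v1) N2.N2=(alive,v0)

Answer: N0=dead,1 N1=suspect,1 N2=alive,0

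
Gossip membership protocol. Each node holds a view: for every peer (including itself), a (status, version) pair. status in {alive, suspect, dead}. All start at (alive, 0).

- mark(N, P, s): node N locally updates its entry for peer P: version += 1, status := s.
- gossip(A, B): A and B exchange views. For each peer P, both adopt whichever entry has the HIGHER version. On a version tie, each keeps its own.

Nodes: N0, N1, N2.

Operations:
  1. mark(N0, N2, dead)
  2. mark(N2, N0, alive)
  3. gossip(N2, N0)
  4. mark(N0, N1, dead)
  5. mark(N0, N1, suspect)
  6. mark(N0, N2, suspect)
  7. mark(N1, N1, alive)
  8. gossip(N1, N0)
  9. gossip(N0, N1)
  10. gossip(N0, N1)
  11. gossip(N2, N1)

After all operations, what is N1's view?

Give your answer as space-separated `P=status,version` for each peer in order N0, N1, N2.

Op 1: N0 marks N2=dead -> (dead,v1)
Op 2: N2 marks N0=alive -> (alive,v1)
Op 3: gossip N2<->N0 -> N2.N0=(alive,v1) N2.N1=(alive,v0) N2.N2=(dead,v1) | N0.N0=(alive,v1) N0.N1=(alive,v0) N0.N2=(dead,v1)
Op 4: N0 marks N1=dead -> (dead,v1)
Op 5: N0 marks N1=suspect -> (suspect,v2)
Op 6: N0 marks N2=suspect -> (suspect,v2)
Op 7: N1 marks N1=alive -> (alive,v1)
Op 8: gossip N1<->N0 -> N1.N0=(alive,v1) N1.N1=(suspect,v2) N1.N2=(suspect,v2) | N0.N0=(alive,v1) N0.N1=(suspect,v2) N0.N2=(suspect,v2)
Op 9: gossip N0<->N1 -> N0.N0=(alive,v1) N0.N1=(suspect,v2) N0.N2=(suspect,v2) | N1.N0=(alive,v1) N1.N1=(suspect,v2) N1.N2=(suspect,v2)
Op 10: gossip N0<->N1 -> N0.N0=(alive,v1) N0.N1=(suspect,v2) N0.N2=(suspect,v2) | N1.N0=(alive,v1) N1.N1=(suspect,v2) N1.N2=(suspect,v2)
Op 11: gossip N2<->N1 -> N2.N0=(alive,v1) N2.N1=(suspect,v2) N2.N2=(suspect,v2) | N1.N0=(alive,v1) N1.N1=(suspect,v2) N1.N2=(suspect,v2)

Answer: N0=alive,1 N1=suspect,2 N2=suspect,2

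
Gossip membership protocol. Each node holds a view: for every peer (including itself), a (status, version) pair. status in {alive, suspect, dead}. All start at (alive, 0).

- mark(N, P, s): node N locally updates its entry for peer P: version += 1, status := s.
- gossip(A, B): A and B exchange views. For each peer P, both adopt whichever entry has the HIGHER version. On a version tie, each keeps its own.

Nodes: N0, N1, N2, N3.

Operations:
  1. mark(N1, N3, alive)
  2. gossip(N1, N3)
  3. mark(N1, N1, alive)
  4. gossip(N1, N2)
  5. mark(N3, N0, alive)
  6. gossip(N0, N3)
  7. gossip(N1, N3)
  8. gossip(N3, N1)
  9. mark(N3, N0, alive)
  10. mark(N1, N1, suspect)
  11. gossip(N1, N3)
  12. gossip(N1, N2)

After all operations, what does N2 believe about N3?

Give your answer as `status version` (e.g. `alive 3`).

Answer: alive 1

Derivation:
Op 1: N1 marks N3=alive -> (alive,v1)
Op 2: gossip N1<->N3 -> N1.N0=(alive,v0) N1.N1=(alive,v0) N1.N2=(alive,v0) N1.N3=(alive,v1) | N3.N0=(alive,v0) N3.N1=(alive,v0) N3.N2=(alive,v0) N3.N3=(alive,v1)
Op 3: N1 marks N1=alive -> (alive,v1)
Op 4: gossip N1<->N2 -> N1.N0=(alive,v0) N1.N1=(alive,v1) N1.N2=(alive,v0) N1.N3=(alive,v1) | N2.N0=(alive,v0) N2.N1=(alive,v1) N2.N2=(alive,v0) N2.N3=(alive,v1)
Op 5: N3 marks N0=alive -> (alive,v1)
Op 6: gossip N0<->N3 -> N0.N0=(alive,v1) N0.N1=(alive,v0) N0.N2=(alive,v0) N0.N3=(alive,v1) | N3.N0=(alive,v1) N3.N1=(alive,v0) N3.N2=(alive,v0) N3.N3=(alive,v1)
Op 7: gossip N1<->N3 -> N1.N0=(alive,v1) N1.N1=(alive,v1) N1.N2=(alive,v0) N1.N3=(alive,v1) | N3.N0=(alive,v1) N3.N1=(alive,v1) N3.N2=(alive,v0) N3.N3=(alive,v1)
Op 8: gossip N3<->N1 -> N3.N0=(alive,v1) N3.N1=(alive,v1) N3.N2=(alive,v0) N3.N3=(alive,v1) | N1.N0=(alive,v1) N1.N1=(alive,v1) N1.N2=(alive,v0) N1.N3=(alive,v1)
Op 9: N3 marks N0=alive -> (alive,v2)
Op 10: N1 marks N1=suspect -> (suspect,v2)
Op 11: gossip N1<->N3 -> N1.N0=(alive,v2) N1.N1=(suspect,v2) N1.N2=(alive,v0) N1.N3=(alive,v1) | N3.N0=(alive,v2) N3.N1=(suspect,v2) N3.N2=(alive,v0) N3.N3=(alive,v1)
Op 12: gossip N1<->N2 -> N1.N0=(alive,v2) N1.N1=(suspect,v2) N1.N2=(alive,v0) N1.N3=(alive,v1) | N2.N0=(alive,v2) N2.N1=(suspect,v2) N2.N2=(alive,v0) N2.N3=(alive,v1)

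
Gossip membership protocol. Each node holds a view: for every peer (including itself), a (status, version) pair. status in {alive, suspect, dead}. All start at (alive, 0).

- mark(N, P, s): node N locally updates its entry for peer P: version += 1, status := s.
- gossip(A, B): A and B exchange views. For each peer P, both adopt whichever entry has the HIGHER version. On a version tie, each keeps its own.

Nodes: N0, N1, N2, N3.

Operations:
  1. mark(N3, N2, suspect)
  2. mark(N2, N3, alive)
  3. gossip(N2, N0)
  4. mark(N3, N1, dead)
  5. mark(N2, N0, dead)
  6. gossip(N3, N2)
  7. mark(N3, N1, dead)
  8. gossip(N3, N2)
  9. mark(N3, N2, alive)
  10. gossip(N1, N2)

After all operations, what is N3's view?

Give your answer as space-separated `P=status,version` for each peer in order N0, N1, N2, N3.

Answer: N0=dead,1 N1=dead,2 N2=alive,2 N3=alive,1

Derivation:
Op 1: N3 marks N2=suspect -> (suspect,v1)
Op 2: N2 marks N3=alive -> (alive,v1)
Op 3: gossip N2<->N0 -> N2.N0=(alive,v0) N2.N1=(alive,v0) N2.N2=(alive,v0) N2.N3=(alive,v1) | N0.N0=(alive,v0) N0.N1=(alive,v0) N0.N2=(alive,v0) N0.N3=(alive,v1)
Op 4: N3 marks N1=dead -> (dead,v1)
Op 5: N2 marks N0=dead -> (dead,v1)
Op 6: gossip N3<->N2 -> N3.N0=(dead,v1) N3.N1=(dead,v1) N3.N2=(suspect,v1) N3.N3=(alive,v1) | N2.N0=(dead,v1) N2.N1=(dead,v1) N2.N2=(suspect,v1) N2.N3=(alive,v1)
Op 7: N3 marks N1=dead -> (dead,v2)
Op 8: gossip N3<->N2 -> N3.N0=(dead,v1) N3.N1=(dead,v2) N3.N2=(suspect,v1) N3.N3=(alive,v1) | N2.N0=(dead,v1) N2.N1=(dead,v2) N2.N2=(suspect,v1) N2.N3=(alive,v1)
Op 9: N3 marks N2=alive -> (alive,v2)
Op 10: gossip N1<->N2 -> N1.N0=(dead,v1) N1.N1=(dead,v2) N1.N2=(suspect,v1) N1.N3=(alive,v1) | N2.N0=(dead,v1) N2.N1=(dead,v2) N2.N2=(suspect,v1) N2.N3=(alive,v1)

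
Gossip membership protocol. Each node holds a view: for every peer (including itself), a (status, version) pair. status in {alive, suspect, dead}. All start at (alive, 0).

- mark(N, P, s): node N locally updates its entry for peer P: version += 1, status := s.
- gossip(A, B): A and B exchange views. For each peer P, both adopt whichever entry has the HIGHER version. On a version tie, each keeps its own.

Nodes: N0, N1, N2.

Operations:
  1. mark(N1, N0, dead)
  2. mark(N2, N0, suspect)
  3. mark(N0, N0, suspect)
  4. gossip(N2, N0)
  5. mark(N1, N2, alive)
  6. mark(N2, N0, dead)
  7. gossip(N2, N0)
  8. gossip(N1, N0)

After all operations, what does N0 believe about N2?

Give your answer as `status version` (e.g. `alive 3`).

Answer: alive 1

Derivation:
Op 1: N1 marks N0=dead -> (dead,v1)
Op 2: N2 marks N0=suspect -> (suspect,v1)
Op 3: N0 marks N0=suspect -> (suspect,v1)
Op 4: gossip N2<->N0 -> N2.N0=(suspect,v1) N2.N1=(alive,v0) N2.N2=(alive,v0) | N0.N0=(suspect,v1) N0.N1=(alive,v0) N0.N2=(alive,v0)
Op 5: N1 marks N2=alive -> (alive,v1)
Op 6: N2 marks N0=dead -> (dead,v2)
Op 7: gossip N2<->N0 -> N2.N0=(dead,v2) N2.N1=(alive,v0) N2.N2=(alive,v0) | N0.N0=(dead,v2) N0.N1=(alive,v0) N0.N2=(alive,v0)
Op 8: gossip N1<->N0 -> N1.N0=(dead,v2) N1.N1=(alive,v0) N1.N2=(alive,v1) | N0.N0=(dead,v2) N0.N1=(alive,v0) N0.N2=(alive,v1)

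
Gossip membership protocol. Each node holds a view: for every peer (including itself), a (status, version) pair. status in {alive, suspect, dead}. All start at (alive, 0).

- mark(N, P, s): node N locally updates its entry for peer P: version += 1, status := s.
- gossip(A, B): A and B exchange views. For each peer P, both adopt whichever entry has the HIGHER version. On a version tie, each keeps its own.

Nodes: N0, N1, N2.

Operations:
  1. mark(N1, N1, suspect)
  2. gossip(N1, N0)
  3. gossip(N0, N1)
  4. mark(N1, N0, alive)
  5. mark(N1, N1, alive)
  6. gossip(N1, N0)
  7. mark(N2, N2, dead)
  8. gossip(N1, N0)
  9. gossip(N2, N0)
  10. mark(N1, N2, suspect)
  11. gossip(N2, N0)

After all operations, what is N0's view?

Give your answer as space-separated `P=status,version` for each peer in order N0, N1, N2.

Answer: N0=alive,1 N1=alive,2 N2=dead,1

Derivation:
Op 1: N1 marks N1=suspect -> (suspect,v1)
Op 2: gossip N1<->N0 -> N1.N0=(alive,v0) N1.N1=(suspect,v1) N1.N2=(alive,v0) | N0.N0=(alive,v0) N0.N1=(suspect,v1) N0.N2=(alive,v0)
Op 3: gossip N0<->N1 -> N0.N0=(alive,v0) N0.N1=(suspect,v1) N0.N2=(alive,v0) | N1.N0=(alive,v0) N1.N1=(suspect,v1) N1.N2=(alive,v0)
Op 4: N1 marks N0=alive -> (alive,v1)
Op 5: N1 marks N1=alive -> (alive,v2)
Op 6: gossip N1<->N0 -> N1.N0=(alive,v1) N1.N1=(alive,v2) N1.N2=(alive,v0) | N0.N0=(alive,v1) N0.N1=(alive,v2) N0.N2=(alive,v0)
Op 7: N2 marks N2=dead -> (dead,v1)
Op 8: gossip N1<->N0 -> N1.N0=(alive,v1) N1.N1=(alive,v2) N1.N2=(alive,v0) | N0.N0=(alive,v1) N0.N1=(alive,v2) N0.N2=(alive,v0)
Op 9: gossip N2<->N0 -> N2.N0=(alive,v1) N2.N1=(alive,v2) N2.N2=(dead,v1) | N0.N0=(alive,v1) N0.N1=(alive,v2) N0.N2=(dead,v1)
Op 10: N1 marks N2=suspect -> (suspect,v1)
Op 11: gossip N2<->N0 -> N2.N0=(alive,v1) N2.N1=(alive,v2) N2.N2=(dead,v1) | N0.N0=(alive,v1) N0.N1=(alive,v2) N0.N2=(dead,v1)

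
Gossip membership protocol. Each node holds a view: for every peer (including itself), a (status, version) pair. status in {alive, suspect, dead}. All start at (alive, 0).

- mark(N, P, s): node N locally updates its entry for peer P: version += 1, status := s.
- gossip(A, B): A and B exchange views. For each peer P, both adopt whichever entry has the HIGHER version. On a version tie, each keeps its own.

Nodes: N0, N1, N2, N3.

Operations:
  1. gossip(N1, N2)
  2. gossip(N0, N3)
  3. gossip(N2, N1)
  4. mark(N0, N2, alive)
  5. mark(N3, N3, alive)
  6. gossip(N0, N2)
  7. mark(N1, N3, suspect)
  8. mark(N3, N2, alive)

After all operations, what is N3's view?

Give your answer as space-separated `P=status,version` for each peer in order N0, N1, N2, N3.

Op 1: gossip N1<->N2 -> N1.N0=(alive,v0) N1.N1=(alive,v0) N1.N2=(alive,v0) N1.N3=(alive,v0) | N2.N0=(alive,v0) N2.N1=(alive,v0) N2.N2=(alive,v0) N2.N3=(alive,v0)
Op 2: gossip N0<->N3 -> N0.N0=(alive,v0) N0.N1=(alive,v0) N0.N2=(alive,v0) N0.N3=(alive,v0) | N3.N0=(alive,v0) N3.N1=(alive,v0) N3.N2=(alive,v0) N3.N3=(alive,v0)
Op 3: gossip N2<->N1 -> N2.N0=(alive,v0) N2.N1=(alive,v0) N2.N2=(alive,v0) N2.N3=(alive,v0) | N1.N0=(alive,v0) N1.N1=(alive,v0) N1.N2=(alive,v0) N1.N3=(alive,v0)
Op 4: N0 marks N2=alive -> (alive,v1)
Op 5: N3 marks N3=alive -> (alive,v1)
Op 6: gossip N0<->N2 -> N0.N0=(alive,v0) N0.N1=(alive,v0) N0.N2=(alive,v1) N0.N3=(alive,v0) | N2.N0=(alive,v0) N2.N1=(alive,v0) N2.N2=(alive,v1) N2.N3=(alive,v0)
Op 7: N1 marks N3=suspect -> (suspect,v1)
Op 8: N3 marks N2=alive -> (alive,v1)

Answer: N0=alive,0 N1=alive,0 N2=alive,1 N3=alive,1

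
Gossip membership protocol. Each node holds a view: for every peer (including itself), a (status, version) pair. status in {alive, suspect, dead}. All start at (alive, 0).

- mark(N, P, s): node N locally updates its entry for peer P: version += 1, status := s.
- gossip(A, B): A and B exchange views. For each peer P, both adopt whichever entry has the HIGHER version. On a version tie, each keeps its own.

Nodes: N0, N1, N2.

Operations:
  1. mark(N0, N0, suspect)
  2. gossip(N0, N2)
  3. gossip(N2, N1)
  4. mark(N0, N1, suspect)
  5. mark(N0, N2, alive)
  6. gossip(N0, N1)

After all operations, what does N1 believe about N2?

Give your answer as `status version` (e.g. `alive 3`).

Answer: alive 1

Derivation:
Op 1: N0 marks N0=suspect -> (suspect,v1)
Op 2: gossip N0<->N2 -> N0.N0=(suspect,v1) N0.N1=(alive,v0) N0.N2=(alive,v0) | N2.N0=(suspect,v1) N2.N1=(alive,v0) N2.N2=(alive,v0)
Op 3: gossip N2<->N1 -> N2.N0=(suspect,v1) N2.N1=(alive,v0) N2.N2=(alive,v0) | N1.N0=(suspect,v1) N1.N1=(alive,v0) N1.N2=(alive,v0)
Op 4: N0 marks N1=suspect -> (suspect,v1)
Op 5: N0 marks N2=alive -> (alive,v1)
Op 6: gossip N0<->N1 -> N0.N0=(suspect,v1) N0.N1=(suspect,v1) N0.N2=(alive,v1) | N1.N0=(suspect,v1) N1.N1=(suspect,v1) N1.N2=(alive,v1)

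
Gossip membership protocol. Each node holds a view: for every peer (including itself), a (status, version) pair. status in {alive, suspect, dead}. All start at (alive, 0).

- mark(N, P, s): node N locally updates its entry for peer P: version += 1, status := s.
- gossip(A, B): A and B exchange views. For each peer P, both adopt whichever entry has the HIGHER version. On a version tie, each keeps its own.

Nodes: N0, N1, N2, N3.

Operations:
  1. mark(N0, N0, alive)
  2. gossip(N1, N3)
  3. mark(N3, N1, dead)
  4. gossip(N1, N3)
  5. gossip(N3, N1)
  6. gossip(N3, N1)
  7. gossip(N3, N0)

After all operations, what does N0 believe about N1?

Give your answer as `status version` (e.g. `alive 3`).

Op 1: N0 marks N0=alive -> (alive,v1)
Op 2: gossip N1<->N3 -> N1.N0=(alive,v0) N1.N1=(alive,v0) N1.N2=(alive,v0) N1.N3=(alive,v0) | N3.N0=(alive,v0) N3.N1=(alive,v0) N3.N2=(alive,v0) N3.N3=(alive,v0)
Op 3: N3 marks N1=dead -> (dead,v1)
Op 4: gossip N1<->N3 -> N1.N0=(alive,v0) N1.N1=(dead,v1) N1.N2=(alive,v0) N1.N3=(alive,v0) | N3.N0=(alive,v0) N3.N1=(dead,v1) N3.N2=(alive,v0) N3.N3=(alive,v0)
Op 5: gossip N3<->N1 -> N3.N0=(alive,v0) N3.N1=(dead,v1) N3.N2=(alive,v0) N3.N3=(alive,v0) | N1.N0=(alive,v0) N1.N1=(dead,v1) N1.N2=(alive,v0) N1.N3=(alive,v0)
Op 6: gossip N3<->N1 -> N3.N0=(alive,v0) N3.N1=(dead,v1) N3.N2=(alive,v0) N3.N3=(alive,v0) | N1.N0=(alive,v0) N1.N1=(dead,v1) N1.N2=(alive,v0) N1.N3=(alive,v0)
Op 7: gossip N3<->N0 -> N3.N0=(alive,v1) N3.N1=(dead,v1) N3.N2=(alive,v0) N3.N3=(alive,v0) | N0.N0=(alive,v1) N0.N1=(dead,v1) N0.N2=(alive,v0) N0.N3=(alive,v0)

Answer: dead 1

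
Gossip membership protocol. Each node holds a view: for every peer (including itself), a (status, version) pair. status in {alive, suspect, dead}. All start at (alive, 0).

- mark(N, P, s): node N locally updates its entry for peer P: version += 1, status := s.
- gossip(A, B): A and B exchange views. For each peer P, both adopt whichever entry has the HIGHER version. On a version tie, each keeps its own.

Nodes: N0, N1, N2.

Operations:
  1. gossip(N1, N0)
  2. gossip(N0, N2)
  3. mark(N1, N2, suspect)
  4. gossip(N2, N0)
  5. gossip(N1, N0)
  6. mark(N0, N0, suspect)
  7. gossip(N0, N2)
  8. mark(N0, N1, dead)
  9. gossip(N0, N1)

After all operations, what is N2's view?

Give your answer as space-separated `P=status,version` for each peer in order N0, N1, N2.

Op 1: gossip N1<->N0 -> N1.N0=(alive,v0) N1.N1=(alive,v0) N1.N2=(alive,v0) | N0.N0=(alive,v0) N0.N1=(alive,v0) N0.N2=(alive,v0)
Op 2: gossip N0<->N2 -> N0.N0=(alive,v0) N0.N1=(alive,v0) N0.N2=(alive,v0) | N2.N0=(alive,v0) N2.N1=(alive,v0) N2.N2=(alive,v0)
Op 3: N1 marks N2=suspect -> (suspect,v1)
Op 4: gossip N2<->N0 -> N2.N0=(alive,v0) N2.N1=(alive,v0) N2.N2=(alive,v0) | N0.N0=(alive,v0) N0.N1=(alive,v0) N0.N2=(alive,v0)
Op 5: gossip N1<->N0 -> N1.N0=(alive,v0) N1.N1=(alive,v0) N1.N2=(suspect,v1) | N0.N0=(alive,v0) N0.N1=(alive,v0) N0.N2=(suspect,v1)
Op 6: N0 marks N0=suspect -> (suspect,v1)
Op 7: gossip N0<->N2 -> N0.N0=(suspect,v1) N0.N1=(alive,v0) N0.N2=(suspect,v1) | N2.N0=(suspect,v1) N2.N1=(alive,v0) N2.N2=(suspect,v1)
Op 8: N0 marks N1=dead -> (dead,v1)
Op 9: gossip N0<->N1 -> N0.N0=(suspect,v1) N0.N1=(dead,v1) N0.N2=(suspect,v1) | N1.N0=(suspect,v1) N1.N1=(dead,v1) N1.N2=(suspect,v1)

Answer: N0=suspect,1 N1=alive,0 N2=suspect,1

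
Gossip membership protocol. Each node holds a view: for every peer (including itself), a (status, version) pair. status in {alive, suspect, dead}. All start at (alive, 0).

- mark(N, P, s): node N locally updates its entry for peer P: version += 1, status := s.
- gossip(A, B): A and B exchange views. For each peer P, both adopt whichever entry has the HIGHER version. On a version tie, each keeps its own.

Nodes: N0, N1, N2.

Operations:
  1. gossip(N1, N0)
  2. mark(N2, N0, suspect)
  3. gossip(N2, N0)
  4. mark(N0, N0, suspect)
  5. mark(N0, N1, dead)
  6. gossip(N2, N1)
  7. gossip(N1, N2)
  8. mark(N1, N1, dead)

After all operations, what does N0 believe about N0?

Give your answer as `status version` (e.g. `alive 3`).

Answer: suspect 2

Derivation:
Op 1: gossip N1<->N0 -> N1.N0=(alive,v0) N1.N1=(alive,v0) N1.N2=(alive,v0) | N0.N0=(alive,v0) N0.N1=(alive,v0) N0.N2=(alive,v0)
Op 2: N2 marks N0=suspect -> (suspect,v1)
Op 3: gossip N2<->N0 -> N2.N0=(suspect,v1) N2.N1=(alive,v0) N2.N2=(alive,v0) | N0.N0=(suspect,v1) N0.N1=(alive,v0) N0.N2=(alive,v0)
Op 4: N0 marks N0=suspect -> (suspect,v2)
Op 5: N0 marks N1=dead -> (dead,v1)
Op 6: gossip N2<->N1 -> N2.N0=(suspect,v1) N2.N1=(alive,v0) N2.N2=(alive,v0) | N1.N0=(suspect,v1) N1.N1=(alive,v0) N1.N2=(alive,v0)
Op 7: gossip N1<->N2 -> N1.N0=(suspect,v1) N1.N1=(alive,v0) N1.N2=(alive,v0) | N2.N0=(suspect,v1) N2.N1=(alive,v0) N2.N2=(alive,v0)
Op 8: N1 marks N1=dead -> (dead,v1)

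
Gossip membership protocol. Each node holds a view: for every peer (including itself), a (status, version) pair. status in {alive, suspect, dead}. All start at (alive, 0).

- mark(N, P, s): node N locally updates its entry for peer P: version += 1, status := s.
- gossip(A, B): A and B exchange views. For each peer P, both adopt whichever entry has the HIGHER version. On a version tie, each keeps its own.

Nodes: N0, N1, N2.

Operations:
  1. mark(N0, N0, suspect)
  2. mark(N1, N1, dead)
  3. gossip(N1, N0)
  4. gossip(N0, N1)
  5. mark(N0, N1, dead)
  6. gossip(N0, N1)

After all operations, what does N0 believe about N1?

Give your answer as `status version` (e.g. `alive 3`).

Op 1: N0 marks N0=suspect -> (suspect,v1)
Op 2: N1 marks N1=dead -> (dead,v1)
Op 3: gossip N1<->N0 -> N1.N0=(suspect,v1) N1.N1=(dead,v1) N1.N2=(alive,v0) | N0.N0=(suspect,v1) N0.N1=(dead,v1) N0.N2=(alive,v0)
Op 4: gossip N0<->N1 -> N0.N0=(suspect,v1) N0.N1=(dead,v1) N0.N2=(alive,v0) | N1.N0=(suspect,v1) N1.N1=(dead,v1) N1.N2=(alive,v0)
Op 5: N0 marks N1=dead -> (dead,v2)
Op 6: gossip N0<->N1 -> N0.N0=(suspect,v1) N0.N1=(dead,v2) N0.N2=(alive,v0) | N1.N0=(suspect,v1) N1.N1=(dead,v2) N1.N2=(alive,v0)

Answer: dead 2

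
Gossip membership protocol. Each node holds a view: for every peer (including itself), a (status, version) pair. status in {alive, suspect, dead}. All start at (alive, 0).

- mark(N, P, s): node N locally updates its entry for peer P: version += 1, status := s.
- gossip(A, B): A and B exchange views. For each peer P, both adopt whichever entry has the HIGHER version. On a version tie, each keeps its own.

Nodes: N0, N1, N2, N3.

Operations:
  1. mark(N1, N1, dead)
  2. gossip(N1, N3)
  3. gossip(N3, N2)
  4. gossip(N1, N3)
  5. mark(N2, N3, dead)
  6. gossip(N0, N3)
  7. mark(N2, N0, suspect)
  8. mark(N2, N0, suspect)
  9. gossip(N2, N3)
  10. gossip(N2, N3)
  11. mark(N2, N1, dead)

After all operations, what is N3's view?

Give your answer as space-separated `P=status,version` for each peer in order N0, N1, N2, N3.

Op 1: N1 marks N1=dead -> (dead,v1)
Op 2: gossip N1<->N3 -> N1.N0=(alive,v0) N1.N1=(dead,v1) N1.N2=(alive,v0) N1.N3=(alive,v0) | N3.N0=(alive,v0) N3.N1=(dead,v1) N3.N2=(alive,v0) N3.N3=(alive,v0)
Op 3: gossip N3<->N2 -> N3.N0=(alive,v0) N3.N1=(dead,v1) N3.N2=(alive,v0) N3.N3=(alive,v0) | N2.N0=(alive,v0) N2.N1=(dead,v1) N2.N2=(alive,v0) N2.N3=(alive,v0)
Op 4: gossip N1<->N3 -> N1.N0=(alive,v0) N1.N1=(dead,v1) N1.N2=(alive,v0) N1.N3=(alive,v0) | N3.N0=(alive,v0) N3.N1=(dead,v1) N3.N2=(alive,v0) N3.N3=(alive,v0)
Op 5: N2 marks N3=dead -> (dead,v1)
Op 6: gossip N0<->N3 -> N0.N0=(alive,v0) N0.N1=(dead,v1) N0.N2=(alive,v0) N0.N3=(alive,v0) | N3.N0=(alive,v0) N3.N1=(dead,v1) N3.N2=(alive,v0) N3.N3=(alive,v0)
Op 7: N2 marks N0=suspect -> (suspect,v1)
Op 8: N2 marks N0=suspect -> (suspect,v2)
Op 9: gossip N2<->N3 -> N2.N0=(suspect,v2) N2.N1=(dead,v1) N2.N2=(alive,v0) N2.N3=(dead,v1) | N3.N0=(suspect,v2) N3.N1=(dead,v1) N3.N2=(alive,v0) N3.N3=(dead,v1)
Op 10: gossip N2<->N3 -> N2.N0=(suspect,v2) N2.N1=(dead,v1) N2.N2=(alive,v0) N2.N3=(dead,v1) | N3.N0=(suspect,v2) N3.N1=(dead,v1) N3.N2=(alive,v0) N3.N3=(dead,v1)
Op 11: N2 marks N1=dead -> (dead,v2)

Answer: N0=suspect,2 N1=dead,1 N2=alive,0 N3=dead,1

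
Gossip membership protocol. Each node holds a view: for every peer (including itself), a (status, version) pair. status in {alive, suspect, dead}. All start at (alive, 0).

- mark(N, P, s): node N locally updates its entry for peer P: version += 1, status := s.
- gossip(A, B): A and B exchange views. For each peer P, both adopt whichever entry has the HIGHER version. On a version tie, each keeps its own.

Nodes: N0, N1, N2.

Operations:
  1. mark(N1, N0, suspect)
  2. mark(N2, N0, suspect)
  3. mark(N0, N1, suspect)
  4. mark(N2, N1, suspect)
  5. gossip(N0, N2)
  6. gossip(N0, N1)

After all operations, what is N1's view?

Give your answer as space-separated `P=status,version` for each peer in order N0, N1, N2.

Op 1: N1 marks N0=suspect -> (suspect,v1)
Op 2: N2 marks N0=suspect -> (suspect,v1)
Op 3: N0 marks N1=suspect -> (suspect,v1)
Op 4: N2 marks N1=suspect -> (suspect,v1)
Op 5: gossip N0<->N2 -> N0.N0=(suspect,v1) N0.N1=(suspect,v1) N0.N2=(alive,v0) | N2.N0=(suspect,v1) N2.N1=(suspect,v1) N2.N2=(alive,v0)
Op 6: gossip N0<->N1 -> N0.N0=(suspect,v1) N0.N1=(suspect,v1) N0.N2=(alive,v0) | N1.N0=(suspect,v1) N1.N1=(suspect,v1) N1.N2=(alive,v0)

Answer: N0=suspect,1 N1=suspect,1 N2=alive,0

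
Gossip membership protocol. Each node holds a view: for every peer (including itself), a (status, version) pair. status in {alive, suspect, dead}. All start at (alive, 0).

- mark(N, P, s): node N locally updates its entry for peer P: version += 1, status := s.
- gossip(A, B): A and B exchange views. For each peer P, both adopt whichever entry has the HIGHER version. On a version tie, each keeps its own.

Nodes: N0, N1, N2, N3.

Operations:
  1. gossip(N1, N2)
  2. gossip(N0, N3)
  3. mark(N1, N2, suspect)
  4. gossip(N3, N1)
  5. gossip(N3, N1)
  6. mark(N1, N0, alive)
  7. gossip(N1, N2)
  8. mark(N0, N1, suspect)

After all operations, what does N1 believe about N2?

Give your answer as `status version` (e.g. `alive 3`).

Op 1: gossip N1<->N2 -> N1.N0=(alive,v0) N1.N1=(alive,v0) N1.N2=(alive,v0) N1.N3=(alive,v0) | N2.N0=(alive,v0) N2.N1=(alive,v0) N2.N2=(alive,v0) N2.N3=(alive,v0)
Op 2: gossip N0<->N3 -> N0.N0=(alive,v0) N0.N1=(alive,v0) N0.N2=(alive,v0) N0.N3=(alive,v0) | N3.N0=(alive,v0) N3.N1=(alive,v0) N3.N2=(alive,v0) N3.N3=(alive,v0)
Op 3: N1 marks N2=suspect -> (suspect,v1)
Op 4: gossip N3<->N1 -> N3.N0=(alive,v0) N3.N1=(alive,v0) N3.N2=(suspect,v1) N3.N3=(alive,v0) | N1.N0=(alive,v0) N1.N1=(alive,v0) N1.N2=(suspect,v1) N1.N3=(alive,v0)
Op 5: gossip N3<->N1 -> N3.N0=(alive,v0) N3.N1=(alive,v0) N3.N2=(suspect,v1) N3.N3=(alive,v0) | N1.N0=(alive,v0) N1.N1=(alive,v0) N1.N2=(suspect,v1) N1.N3=(alive,v0)
Op 6: N1 marks N0=alive -> (alive,v1)
Op 7: gossip N1<->N2 -> N1.N0=(alive,v1) N1.N1=(alive,v0) N1.N2=(suspect,v1) N1.N3=(alive,v0) | N2.N0=(alive,v1) N2.N1=(alive,v0) N2.N2=(suspect,v1) N2.N3=(alive,v0)
Op 8: N0 marks N1=suspect -> (suspect,v1)

Answer: suspect 1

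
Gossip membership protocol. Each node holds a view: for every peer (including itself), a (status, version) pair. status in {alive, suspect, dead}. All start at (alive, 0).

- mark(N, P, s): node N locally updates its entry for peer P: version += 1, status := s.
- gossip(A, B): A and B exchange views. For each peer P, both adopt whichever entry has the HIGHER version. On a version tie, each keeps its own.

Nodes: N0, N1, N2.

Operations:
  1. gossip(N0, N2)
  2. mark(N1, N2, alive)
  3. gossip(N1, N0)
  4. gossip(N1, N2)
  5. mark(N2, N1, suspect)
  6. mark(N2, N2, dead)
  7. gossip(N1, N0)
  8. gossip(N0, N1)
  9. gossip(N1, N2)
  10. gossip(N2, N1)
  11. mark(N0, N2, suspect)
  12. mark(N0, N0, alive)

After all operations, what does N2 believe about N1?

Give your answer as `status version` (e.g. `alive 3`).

Op 1: gossip N0<->N2 -> N0.N0=(alive,v0) N0.N1=(alive,v0) N0.N2=(alive,v0) | N2.N0=(alive,v0) N2.N1=(alive,v0) N2.N2=(alive,v0)
Op 2: N1 marks N2=alive -> (alive,v1)
Op 3: gossip N1<->N0 -> N1.N0=(alive,v0) N1.N1=(alive,v0) N1.N2=(alive,v1) | N0.N0=(alive,v0) N0.N1=(alive,v0) N0.N2=(alive,v1)
Op 4: gossip N1<->N2 -> N1.N0=(alive,v0) N1.N1=(alive,v0) N1.N2=(alive,v1) | N2.N0=(alive,v0) N2.N1=(alive,v0) N2.N2=(alive,v1)
Op 5: N2 marks N1=suspect -> (suspect,v1)
Op 6: N2 marks N2=dead -> (dead,v2)
Op 7: gossip N1<->N0 -> N1.N0=(alive,v0) N1.N1=(alive,v0) N1.N2=(alive,v1) | N0.N0=(alive,v0) N0.N1=(alive,v0) N0.N2=(alive,v1)
Op 8: gossip N0<->N1 -> N0.N0=(alive,v0) N0.N1=(alive,v0) N0.N2=(alive,v1) | N1.N0=(alive,v0) N1.N1=(alive,v0) N1.N2=(alive,v1)
Op 9: gossip N1<->N2 -> N1.N0=(alive,v0) N1.N1=(suspect,v1) N1.N2=(dead,v2) | N2.N0=(alive,v0) N2.N1=(suspect,v1) N2.N2=(dead,v2)
Op 10: gossip N2<->N1 -> N2.N0=(alive,v0) N2.N1=(suspect,v1) N2.N2=(dead,v2) | N1.N0=(alive,v0) N1.N1=(suspect,v1) N1.N2=(dead,v2)
Op 11: N0 marks N2=suspect -> (suspect,v2)
Op 12: N0 marks N0=alive -> (alive,v1)

Answer: suspect 1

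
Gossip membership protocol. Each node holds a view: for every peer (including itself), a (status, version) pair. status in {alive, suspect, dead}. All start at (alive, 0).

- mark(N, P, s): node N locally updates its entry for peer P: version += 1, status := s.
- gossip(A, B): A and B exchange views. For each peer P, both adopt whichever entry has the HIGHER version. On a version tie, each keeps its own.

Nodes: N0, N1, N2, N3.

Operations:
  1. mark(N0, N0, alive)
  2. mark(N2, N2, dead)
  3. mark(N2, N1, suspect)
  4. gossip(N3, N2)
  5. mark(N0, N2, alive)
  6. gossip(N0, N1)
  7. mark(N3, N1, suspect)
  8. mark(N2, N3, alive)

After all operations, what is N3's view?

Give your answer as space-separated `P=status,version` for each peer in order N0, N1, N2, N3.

Op 1: N0 marks N0=alive -> (alive,v1)
Op 2: N2 marks N2=dead -> (dead,v1)
Op 3: N2 marks N1=suspect -> (suspect,v1)
Op 4: gossip N3<->N2 -> N3.N0=(alive,v0) N3.N1=(suspect,v1) N3.N2=(dead,v1) N3.N3=(alive,v0) | N2.N0=(alive,v0) N2.N1=(suspect,v1) N2.N2=(dead,v1) N2.N3=(alive,v0)
Op 5: N0 marks N2=alive -> (alive,v1)
Op 6: gossip N0<->N1 -> N0.N0=(alive,v1) N0.N1=(alive,v0) N0.N2=(alive,v1) N0.N3=(alive,v0) | N1.N0=(alive,v1) N1.N1=(alive,v0) N1.N2=(alive,v1) N1.N3=(alive,v0)
Op 7: N3 marks N1=suspect -> (suspect,v2)
Op 8: N2 marks N3=alive -> (alive,v1)

Answer: N0=alive,0 N1=suspect,2 N2=dead,1 N3=alive,0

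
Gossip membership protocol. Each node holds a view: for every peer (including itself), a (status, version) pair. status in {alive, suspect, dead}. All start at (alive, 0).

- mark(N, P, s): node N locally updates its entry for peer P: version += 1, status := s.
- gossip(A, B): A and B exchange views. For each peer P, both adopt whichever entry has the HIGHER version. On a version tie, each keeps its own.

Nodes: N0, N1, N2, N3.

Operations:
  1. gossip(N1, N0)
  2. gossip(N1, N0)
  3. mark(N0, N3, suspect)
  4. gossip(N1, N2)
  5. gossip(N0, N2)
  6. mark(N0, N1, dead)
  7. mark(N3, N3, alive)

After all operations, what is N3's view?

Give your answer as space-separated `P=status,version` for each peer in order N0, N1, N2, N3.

Answer: N0=alive,0 N1=alive,0 N2=alive,0 N3=alive,1

Derivation:
Op 1: gossip N1<->N0 -> N1.N0=(alive,v0) N1.N1=(alive,v0) N1.N2=(alive,v0) N1.N3=(alive,v0) | N0.N0=(alive,v0) N0.N1=(alive,v0) N0.N2=(alive,v0) N0.N3=(alive,v0)
Op 2: gossip N1<->N0 -> N1.N0=(alive,v0) N1.N1=(alive,v0) N1.N2=(alive,v0) N1.N3=(alive,v0) | N0.N0=(alive,v0) N0.N1=(alive,v0) N0.N2=(alive,v0) N0.N3=(alive,v0)
Op 3: N0 marks N3=suspect -> (suspect,v1)
Op 4: gossip N1<->N2 -> N1.N0=(alive,v0) N1.N1=(alive,v0) N1.N2=(alive,v0) N1.N3=(alive,v0) | N2.N0=(alive,v0) N2.N1=(alive,v0) N2.N2=(alive,v0) N2.N3=(alive,v0)
Op 5: gossip N0<->N2 -> N0.N0=(alive,v0) N0.N1=(alive,v0) N0.N2=(alive,v0) N0.N3=(suspect,v1) | N2.N0=(alive,v0) N2.N1=(alive,v0) N2.N2=(alive,v0) N2.N3=(suspect,v1)
Op 6: N0 marks N1=dead -> (dead,v1)
Op 7: N3 marks N3=alive -> (alive,v1)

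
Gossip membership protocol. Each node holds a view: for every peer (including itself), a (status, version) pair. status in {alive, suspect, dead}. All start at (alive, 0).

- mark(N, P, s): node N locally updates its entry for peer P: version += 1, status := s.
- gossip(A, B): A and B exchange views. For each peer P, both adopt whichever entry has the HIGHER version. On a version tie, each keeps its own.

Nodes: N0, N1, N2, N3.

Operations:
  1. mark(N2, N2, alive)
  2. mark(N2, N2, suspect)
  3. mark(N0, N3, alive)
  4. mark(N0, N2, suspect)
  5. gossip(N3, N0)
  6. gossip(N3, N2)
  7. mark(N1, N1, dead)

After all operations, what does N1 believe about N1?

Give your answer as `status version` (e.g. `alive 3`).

Op 1: N2 marks N2=alive -> (alive,v1)
Op 2: N2 marks N2=suspect -> (suspect,v2)
Op 3: N0 marks N3=alive -> (alive,v1)
Op 4: N0 marks N2=suspect -> (suspect,v1)
Op 5: gossip N3<->N0 -> N3.N0=(alive,v0) N3.N1=(alive,v0) N3.N2=(suspect,v1) N3.N3=(alive,v1) | N0.N0=(alive,v0) N0.N1=(alive,v0) N0.N2=(suspect,v1) N0.N3=(alive,v1)
Op 6: gossip N3<->N2 -> N3.N0=(alive,v0) N3.N1=(alive,v0) N3.N2=(suspect,v2) N3.N3=(alive,v1) | N2.N0=(alive,v0) N2.N1=(alive,v0) N2.N2=(suspect,v2) N2.N3=(alive,v1)
Op 7: N1 marks N1=dead -> (dead,v1)

Answer: dead 1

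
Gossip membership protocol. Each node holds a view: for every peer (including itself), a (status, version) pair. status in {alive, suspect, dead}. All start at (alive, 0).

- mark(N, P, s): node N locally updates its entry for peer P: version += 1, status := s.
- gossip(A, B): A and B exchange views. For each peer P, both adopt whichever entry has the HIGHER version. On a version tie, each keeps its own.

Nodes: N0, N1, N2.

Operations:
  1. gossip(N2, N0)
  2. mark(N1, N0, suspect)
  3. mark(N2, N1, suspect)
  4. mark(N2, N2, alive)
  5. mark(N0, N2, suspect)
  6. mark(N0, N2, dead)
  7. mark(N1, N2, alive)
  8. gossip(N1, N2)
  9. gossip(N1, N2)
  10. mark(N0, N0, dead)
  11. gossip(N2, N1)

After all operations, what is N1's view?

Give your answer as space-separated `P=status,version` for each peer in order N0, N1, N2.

Answer: N0=suspect,1 N1=suspect,1 N2=alive,1

Derivation:
Op 1: gossip N2<->N0 -> N2.N0=(alive,v0) N2.N1=(alive,v0) N2.N2=(alive,v0) | N0.N0=(alive,v0) N0.N1=(alive,v0) N0.N2=(alive,v0)
Op 2: N1 marks N0=suspect -> (suspect,v1)
Op 3: N2 marks N1=suspect -> (suspect,v1)
Op 4: N2 marks N2=alive -> (alive,v1)
Op 5: N0 marks N2=suspect -> (suspect,v1)
Op 6: N0 marks N2=dead -> (dead,v2)
Op 7: N1 marks N2=alive -> (alive,v1)
Op 8: gossip N1<->N2 -> N1.N0=(suspect,v1) N1.N1=(suspect,v1) N1.N2=(alive,v1) | N2.N0=(suspect,v1) N2.N1=(suspect,v1) N2.N2=(alive,v1)
Op 9: gossip N1<->N2 -> N1.N0=(suspect,v1) N1.N1=(suspect,v1) N1.N2=(alive,v1) | N2.N0=(suspect,v1) N2.N1=(suspect,v1) N2.N2=(alive,v1)
Op 10: N0 marks N0=dead -> (dead,v1)
Op 11: gossip N2<->N1 -> N2.N0=(suspect,v1) N2.N1=(suspect,v1) N2.N2=(alive,v1) | N1.N0=(suspect,v1) N1.N1=(suspect,v1) N1.N2=(alive,v1)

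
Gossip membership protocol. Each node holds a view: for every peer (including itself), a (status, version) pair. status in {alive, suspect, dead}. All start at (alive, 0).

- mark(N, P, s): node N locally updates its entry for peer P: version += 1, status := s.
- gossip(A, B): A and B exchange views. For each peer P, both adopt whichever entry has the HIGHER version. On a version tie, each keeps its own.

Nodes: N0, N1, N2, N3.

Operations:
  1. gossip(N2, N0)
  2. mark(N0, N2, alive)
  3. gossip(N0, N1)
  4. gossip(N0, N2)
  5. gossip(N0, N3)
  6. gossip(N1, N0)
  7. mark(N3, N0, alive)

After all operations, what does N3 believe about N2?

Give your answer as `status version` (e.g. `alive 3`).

Op 1: gossip N2<->N0 -> N2.N0=(alive,v0) N2.N1=(alive,v0) N2.N2=(alive,v0) N2.N3=(alive,v0) | N0.N0=(alive,v0) N0.N1=(alive,v0) N0.N2=(alive,v0) N0.N3=(alive,v0)
Op 2: N0 marks N2=alive -> (alive,v1)
Op 3: gossip N0<->N1 -> N0.N0=(alive,v0) N0.N1=(alive,v0) N0.N2=(alive,v1) N0.N3=(alive,v0) | N1.N0=(alive,v0) N1.N1=(alive,v0) N1.N2=(alive,v1) N1.N3=(alive,v0)
Op 4: gossip N0<->N2 -> N0.N0=(alive,v0) N0.N1=(alive,v0) N0.N2=(alive,v1) N0.N3=(alive,v0) | N2.N0=(alive,v0) N2.N1=(alive,v0) N2.N2=(alive,v1) N2.N3=(alive,v0)
Op 5: gossip N0<->N3 -> N0.N0=(alive,v0) N0.N1=(alive,v0) N0.N2=(alive,v1) N0.N3=(alive,v0) | N3.N0=(alive,v0) N3.N1=(alive,v0) N3.N2=(alive,v1) N3.N3=(alive,v0)
Op 6: gossip N1<->N0 -> N1.N0=(alive,v0) N1.N1=(alive,v0) N1.N2=(alive,v1) N1.N3=(alive,v0) | N0.N0=(alive,v0) N0.N1=(alive,v0) N0.N2=(alive,v1) N0.N3=(alive,v0)
Op 7: N3 marks N0=alive -> (alive,v1)

Answer: alive 1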